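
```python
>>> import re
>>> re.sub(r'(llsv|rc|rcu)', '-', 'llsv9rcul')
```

'-9-ul'

Alternation isn't longest-match — the leftmost alternative that fits at this position is chosen.
Matches: at [0:4] → 'llsv'; at [5:7] → 'rc'.
Each match is replaced by '-'.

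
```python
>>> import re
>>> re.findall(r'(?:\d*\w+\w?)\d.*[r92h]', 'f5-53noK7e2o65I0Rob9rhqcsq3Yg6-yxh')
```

['f5-53noK7e2o65I0Rob9rhqcsq3Yg6-yxh']

Pattern: zero or more of a digit, then one or more of a word character, then optionally a word character (non-capturing group); then a digit, then zero or more of any character, then one of [r92h].
Scanning left to right: at [0:34] → 'f5-53noK7e2o65I0Rob9rhqcsq3Yg6-yxh'.
With no groups in the pattern, `findall` gives back each whole match — 1 here.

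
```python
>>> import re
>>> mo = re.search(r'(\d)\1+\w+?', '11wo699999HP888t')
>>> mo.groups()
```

The match spans [0:3] → '11w'.
Captured: group 1 = '1'.

('1',)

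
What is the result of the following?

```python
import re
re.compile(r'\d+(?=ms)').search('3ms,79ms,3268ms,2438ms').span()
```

Lookahead/lookbehind check context without consuming it, so the matched span excludes the asserted characters.
The match spans [0:1] → '3'.

(0, 1)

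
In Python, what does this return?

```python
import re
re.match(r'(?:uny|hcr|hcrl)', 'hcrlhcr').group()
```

`re.match` won't scan ahead — the pattern has to work from the very first character.
The match spans [0:3] → 'hcr'.

'hcr'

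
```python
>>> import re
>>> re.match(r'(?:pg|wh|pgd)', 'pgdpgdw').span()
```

(0, 2)

Alternation tries branches left to right and keeps the first one that lets the overall match succeed at that position.
`re.match` won't scan ahead — the pattern has to work from the very first character.
The match spans [0:2] → 'pg'.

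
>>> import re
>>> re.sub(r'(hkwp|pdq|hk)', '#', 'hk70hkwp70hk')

The regex engine tests alternatives in the order written; an earlier branch that matches wins even if a later one would match more.
Matches: at [0:2] → 'hk'; at [4:8] → 'hkwp'; at [10:12] → 'hk'.
Each match is replaced by '#'.

'#70#70#'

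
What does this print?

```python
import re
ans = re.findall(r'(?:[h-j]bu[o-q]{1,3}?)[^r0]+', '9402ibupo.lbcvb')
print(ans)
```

['ibupo.lbcvb']

The pattern matches a character in [h-j], then the literal 'bu', then 1 to 3 of a character in [o-q] (lazy) (non-capturing group); then one or more of any character except [r0].
Scanning left to right: at [4:15] → 'ibupo.lbcvb'.
Since nothing is captured, `findall` lists the 1 matched substring directly.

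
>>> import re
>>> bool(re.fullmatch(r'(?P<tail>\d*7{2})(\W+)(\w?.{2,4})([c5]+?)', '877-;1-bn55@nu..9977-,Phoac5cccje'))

`re.fullmatch` requires the pattern to consume the entire string.
Here the string isn't matched end-to-end, so the call returns None, and `bool(None)` is False.

False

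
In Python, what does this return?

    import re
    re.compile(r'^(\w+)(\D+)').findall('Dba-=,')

[('Dba', '-=,')]

The pattern matches anchored at the start of the string; then one or more of a word character (captured); then one or more of a non-digit (captured).
Multiple groups make `findall` return tuples — one 2-tuple for the one match.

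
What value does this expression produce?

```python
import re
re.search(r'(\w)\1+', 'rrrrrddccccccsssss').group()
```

'rrrrr'

The backreference `\1` re-matches whatever the first group consumed, character for character.
`re.search` tries every starting position until one works.
The match spans [0:5] → 'rrrrr'.
Captured: group 1 = 'r'.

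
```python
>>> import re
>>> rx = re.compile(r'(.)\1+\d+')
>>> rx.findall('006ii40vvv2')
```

['0', 'i', 'v']

`\1` has to match the exact text group 1 already captured.
`findall` collects group 1 from each match (3 total).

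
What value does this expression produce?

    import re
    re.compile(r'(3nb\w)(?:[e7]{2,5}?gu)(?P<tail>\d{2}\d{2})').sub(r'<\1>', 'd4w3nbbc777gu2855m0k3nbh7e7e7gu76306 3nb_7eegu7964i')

The pattern matches the literal '3nb', then a word character (captured); then 2 to 5 of one of [e7] (lazy), then the literal 'gu' (non-capturing group); then exactly 2 of a digit, then exactly 2 of a digit (captured as 'tail').
Matches: at [20:35] → '3nbh7e7e7gu7630'; at [37:50] → '3nb_7eegu7964'.
`\1` in the replacement pulls in group 1's text for each match.

'd4w3nbbc777gu2855m0k<3nbh>6 <3nb_>i'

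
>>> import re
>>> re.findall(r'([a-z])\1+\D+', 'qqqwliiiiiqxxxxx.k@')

After group 1 captures some text, `\1` only succeeds where that same text appears again.
Because there's exactly one group, `findall` drops the full match and keeps group 1 from the one hit.

['q']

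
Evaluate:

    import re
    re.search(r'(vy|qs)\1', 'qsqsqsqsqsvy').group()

'qsqs'

`\1` is not a pattern — it's the concrete string captured by group 1, re-applied verbatim.
`re.search` scans for the first position where the pattern succeeds.
The match spans [0:4] → 'qsqs'.
Captured: group 1 = 'qs'.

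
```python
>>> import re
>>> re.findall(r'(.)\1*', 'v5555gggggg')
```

`\1` has to match the exact text group 1 already captured.
Matches: at [0:1] match 'v', group 1 = 'v'; at [1:5] match '5555', group 1 = '5'; at [5:11] match 'gggggg', group 1 = 'g'.
`findall` collects group 1 from each match (3 total).

['v', '5', 'g']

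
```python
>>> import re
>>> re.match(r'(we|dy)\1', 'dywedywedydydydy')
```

`match` is anchored at position 0; if the pattern doesn't fit there, it returns None.
Here the pattern fails at index 0, so the call returns None.

None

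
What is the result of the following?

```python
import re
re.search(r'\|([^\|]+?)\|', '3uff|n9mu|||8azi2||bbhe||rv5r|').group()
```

'|n9mu|'

Unlike `match`, `search` isn't anchored — it looks for the pattern anywhere in the string.
The match spans [4:10] → '|n9mu|'.
Captured: group 1 = 'n9mu'.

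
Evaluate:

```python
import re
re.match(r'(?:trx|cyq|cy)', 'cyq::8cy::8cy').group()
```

The regex engine tests alternatives in the order written; an earlier branch that matches wins even if a later one would match more.
With `match`, the pattern is implicitly anchored at the beginning.
The match spans [0:3] → 'cyq'.

'cyq'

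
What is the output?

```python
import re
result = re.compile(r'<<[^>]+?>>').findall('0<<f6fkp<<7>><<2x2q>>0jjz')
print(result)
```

Scanning left to right: at [1:13] → '<<f6fkp<<7>>'; at [13:21] → '<<2x2q>>'.
Since nothing is captured, `findall` lists the 2 matched substrings directly.

['<<f6fkp<<7>>', '<<2x2q>>']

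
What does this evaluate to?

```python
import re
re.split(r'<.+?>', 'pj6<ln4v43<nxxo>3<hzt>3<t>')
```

The `?` after the quantifier makes it lazy — it takes as little as possible before letting the rest of the pattern try.
The string is cut at each match, leaving 4 pieces.

['pj6', '3', '3', '']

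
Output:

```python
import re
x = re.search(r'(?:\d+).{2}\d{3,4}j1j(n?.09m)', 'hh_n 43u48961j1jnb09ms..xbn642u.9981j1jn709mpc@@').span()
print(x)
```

Pattern: one or more of a digit (non-capturing group); then exactly 2 of any character, then 3 to 4 of a digit, then the literal 'j1j'; then optionally the literal 'n', then any character, then the literal '09m' (captured).
The match spans [5:21] → '43u48961j1jnb09m'.

(5, 21)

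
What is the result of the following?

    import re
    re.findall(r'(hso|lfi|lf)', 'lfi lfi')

['lfi', 'lfi']

Branches in `(...|...)` are attempted left-to-right; the first branch that allows the whole pattern to succeed is taken.
Because there's exactly one group, `findall` drops the full match and keeps group 1 from each hit.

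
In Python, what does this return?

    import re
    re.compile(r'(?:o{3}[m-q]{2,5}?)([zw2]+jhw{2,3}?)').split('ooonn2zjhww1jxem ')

This matches exactly 3 of a literal 'o', then 2 to 5 of a character in [m-q] (lazy) (non-capturing group); then one or more of one of [zw2], then the literal 'jh', then 2 to 3 of a literal 'w' (lazy) (captured).
Matches to split on: at [0:11] → 'ooonn2zjhww'.
`re.split` interleaves the captured-group text with the surrounding fragments.

['', '2zjhww', '1jxem ']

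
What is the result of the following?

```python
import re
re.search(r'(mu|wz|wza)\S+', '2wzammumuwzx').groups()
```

('wz',)

The match spans [1:12] → 'wzammumuwzx'.
Captured: group 1 = 'wz'.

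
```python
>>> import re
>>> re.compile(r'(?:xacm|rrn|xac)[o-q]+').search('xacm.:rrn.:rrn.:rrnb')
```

None

Here the pattern never matches, so the call returns None.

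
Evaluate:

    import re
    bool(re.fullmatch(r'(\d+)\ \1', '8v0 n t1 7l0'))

False

`\1` has to match the exact text group 1 already captured.
`re.fullmatch` is like wrapping the pattern in `^…$` (in single-line mode).
Here there's no way to consume every character, so the call returns None, and `bool(None)` is False.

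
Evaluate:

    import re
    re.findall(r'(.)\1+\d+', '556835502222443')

After group 1 captures some text, `\1` only succeeds where that same text appears again.
Walking the string: at [0:15] match '556835502222443', group 1 = '5'.
Because there's exactly one group, `findall` drops the full match and keeps group 1 from the one hit.

['5']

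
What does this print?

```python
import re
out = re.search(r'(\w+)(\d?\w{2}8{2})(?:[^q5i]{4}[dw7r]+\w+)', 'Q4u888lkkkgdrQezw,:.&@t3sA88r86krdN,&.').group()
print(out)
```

This matches one or more of a word character (captured); then optionally a digit, then exactly 2 of a word character, then exactly 2 of the literal '8' (captured); then exactly 4 of any character except [q5i], then one or more of one of [dw7r], then one or more of a word character (non-capturing group).
`re.search` scans for the first position where the pattern succeeds.
The match spans [22:35] → 't3sA88r86krdN'.
Captured: group 1 = 't3', group 2 = 'sA88'.

t3sA88r86krdN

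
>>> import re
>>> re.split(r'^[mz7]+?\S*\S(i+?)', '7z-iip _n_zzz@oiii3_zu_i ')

The pattern matches anchored at the start of the string; then one or more of one of [mz7] (lazy), then zero or more of a non-whitespace character, then a non-whitespace character; then one or more of a literal 'i' (lazy) (captured).
Matches to split on: at [0:5] → '7z-ii'.
The group in the pattern means `split` returns the separators' captures alongside the pieces.

['', 'i', 'p _n_zzz@oiii3_zu_i ']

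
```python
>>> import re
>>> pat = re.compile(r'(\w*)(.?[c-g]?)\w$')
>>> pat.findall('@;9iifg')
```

Pattern: zero or more of a word character (captured); then optionally any character, then optionally a character in [c-g] (captured); then a word character; then anchored at the end.
2 groups means the one result is a tuple of 2 captured strings — 1 here.

[('9iif', '')]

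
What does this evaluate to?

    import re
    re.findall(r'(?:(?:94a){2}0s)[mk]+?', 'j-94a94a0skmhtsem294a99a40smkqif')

The pattern matches the literal '94a' repeated 2 times, then the literal '0s' (non-capturing group); then one or more of one of [mk] (lazy).
Lazy quantifiers expand one character at a time until the remainder of the pattern can match.
Matches: at [2:11] → '94a94a0sk'.
With no groups in the pattern, `findall` gives back each whole match — 1 here.

['94a94a0sk']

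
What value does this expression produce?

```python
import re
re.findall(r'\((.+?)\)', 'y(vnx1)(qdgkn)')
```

['vnx1', 'qdgkn']

A non-greedy quantifier consumes as few characters as it can — just enough that the remainder of the pattern still matches from where it stops; whatever follows it matches normally.
Matches: at [1:7] match '(vnx1)', group 1 = 'vnx1'; at [7:14] match '(qdgkn)', group 1 = 'qdgkn'.
With a single group, `findall` returns only what that group captured — 2 items.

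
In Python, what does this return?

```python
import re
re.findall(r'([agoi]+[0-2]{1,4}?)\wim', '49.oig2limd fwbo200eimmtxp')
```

['oig2', 'o200']

This matches one or more of one of [agoi], then 1 to 4 of a character in [0-2] (lazy) (captured); then a word character, then the literal 'im'.
Scanning left to right: at [3:10] match 'oig2lim', group 1 = 'oig2'; at [15:22] match 'o200eim', group 1 = 'o200'.
With a single group, `findall` returns only what that group captured — 2 items.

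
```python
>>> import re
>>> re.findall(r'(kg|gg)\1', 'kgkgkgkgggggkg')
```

`\1` has to match the exact text group 1 already captured.
Matches: at [0:4] match 'kgkg', group 1 = 'kg'; at [4:8] match 'kgkg', group 1 = 'kg'; at [8:12] match 'gggg', group 1 = 'gg'.
`findall` collects group 1 from each match (3 total).

['kg', 'kg', 'gg']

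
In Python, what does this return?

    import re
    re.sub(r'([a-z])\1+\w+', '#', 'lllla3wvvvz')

After group 1 captures some text, `\1` only succeeds where that same text appears again.
Every occurrence is swapped for '#'.

'#'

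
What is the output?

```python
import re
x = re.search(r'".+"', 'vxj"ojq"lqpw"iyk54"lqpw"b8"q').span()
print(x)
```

(3, 27)

Unlike `match`, `search` isn't anchored — it looks for the pattern anywhere in the string.
The match spans [3:27] → '"ojq"lqpw"iyk54"lqpw"b8"'.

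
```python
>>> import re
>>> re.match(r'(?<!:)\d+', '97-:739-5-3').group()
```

'97'

`re.match` only tries the pattern at the start of the string.
The match spans [0:2] → '97'.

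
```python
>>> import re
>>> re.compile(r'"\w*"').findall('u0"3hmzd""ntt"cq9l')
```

['"3hmzd"', '"ntt"']

Walking the string: at [2:9] → '"3hmzd"'; at [9:14] → '"ntt"'.
No capturing groups, so `findall` returns the 2 full match strings.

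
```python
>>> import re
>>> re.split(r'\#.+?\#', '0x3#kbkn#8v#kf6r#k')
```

The `?` after the quantifier makes it lazy — it takes as little as possible before letting the rest of the pattern try.
`split` removes every match and returns the 3 fragments in between.

['0x3', '8v', 'k']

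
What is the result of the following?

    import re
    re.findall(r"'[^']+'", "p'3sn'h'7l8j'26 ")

["'3sn'", "'7l8j'"]

No capturing groups, so `findall` returns the 2 full match strings.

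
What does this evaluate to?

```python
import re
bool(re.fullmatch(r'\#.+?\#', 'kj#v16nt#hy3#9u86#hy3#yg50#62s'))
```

False

`re.fullmatch` is like wrapping the pattern in `^…$` (in single-line mode).
Here there's no way to consume every character, so the call returns None, and `bool(None)` is False.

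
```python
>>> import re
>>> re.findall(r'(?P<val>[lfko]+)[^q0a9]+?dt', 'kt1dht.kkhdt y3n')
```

['k']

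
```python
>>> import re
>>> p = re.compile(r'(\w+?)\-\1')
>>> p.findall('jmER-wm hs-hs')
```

['hs']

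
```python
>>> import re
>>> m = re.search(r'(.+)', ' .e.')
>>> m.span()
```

(0, 4)

The pattern matches one or more of any character (captured).
`re.search` scans for the first position where the pattern succeeds.
The match spans [0:4] → ' .e.'.
Captured: group 1 = ' .e.'.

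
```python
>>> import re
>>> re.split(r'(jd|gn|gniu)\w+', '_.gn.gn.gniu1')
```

Branches in `(...|...)` are attempted left-to-right; the first branch that allows the whole pattern to succeed is taken.
With a capturing group present, the delimiter's captured portion is kept in the result list.

['_.gn.gn.', 'gn', '']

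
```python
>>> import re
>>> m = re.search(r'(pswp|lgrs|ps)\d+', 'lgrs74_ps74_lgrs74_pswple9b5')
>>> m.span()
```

(0, 6)

The match spans [0:6] → 'lgrs74'.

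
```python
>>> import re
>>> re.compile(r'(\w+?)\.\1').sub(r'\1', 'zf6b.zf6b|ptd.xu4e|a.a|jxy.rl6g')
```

A backreference is literal: `\1` must see the identical characters the first group matched.
Matches: at [0:9] → 'zf6b.zf6b'; at [19:22] → 'a.a'.
`\1` in the replacement pulls in group 1's text for each match.

'zf6b|ptd.xu4e|a|jxy.rl6g'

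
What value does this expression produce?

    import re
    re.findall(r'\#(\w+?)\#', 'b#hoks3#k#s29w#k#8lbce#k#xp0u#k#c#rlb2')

['hoks3', 's29w', '8lbce', 'xp0u', 'c']

Walking the string: at [1:8] match '#hoks3#', group 1 = 'hoks3'; at [9:15] match '#s29w#', group 1 = 's29w'; at [16:23] match '#8lbce#', group 1 = '8lbce'; at [24:30] match '#xp0u#', group 1 = 'xp0u'; at [31:34] match '#c#', group 1 = 'c'.
With a single group, `findall` returns only what that group captured — 5 items.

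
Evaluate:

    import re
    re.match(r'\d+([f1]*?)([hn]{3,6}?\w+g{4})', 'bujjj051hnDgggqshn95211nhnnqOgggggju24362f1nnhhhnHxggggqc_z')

The pattern matches one or more of a digit; then zero or more of one of [f1] (lazy) (captured); then 3 to 6 of one of [hn] (lazy), then one or more of a word character, then exactly 4 of a literal 'g' (captured).
`re.match` only tries the pattern at the start of the string.
Here the string doesn't start with a match, so the call returns None.

None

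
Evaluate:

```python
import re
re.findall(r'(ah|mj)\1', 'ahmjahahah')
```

['ah']

`\1` is not a pattern — it's the concrete string captured by group 1, re-applied verbatim.
Because there's exactly one group, `findall` drops the full match and keeps group 1 from the one hit.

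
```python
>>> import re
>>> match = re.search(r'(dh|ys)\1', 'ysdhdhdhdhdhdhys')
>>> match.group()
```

'dhdh'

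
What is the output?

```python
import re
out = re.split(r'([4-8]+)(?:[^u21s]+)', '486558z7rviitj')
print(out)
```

This matches one or more of a character in [4-8] (captured); then one or more of any character except [u21s] (non-capturing group).
Matches to split on: at [0:14] → '486558z7rviitj'.
With a capturing group present, the delimiter's captured portion is kept in the result list.

['', '486558', '']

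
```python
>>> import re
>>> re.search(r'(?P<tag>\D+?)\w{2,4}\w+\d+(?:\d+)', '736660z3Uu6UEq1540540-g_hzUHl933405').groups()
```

The pattern matches one or more of a non-digit (lazy) (captured as 'tag'); then 2 to 4 of a word character, then one or more of a word character; then one or more of a digit; then one or more of a digit (non-capturing group).
Unlike `match`, `search` isn't anchored — it looks for the pattern anywhere in the string.
The match spans [6:21] → 'z3Uu6UEq1540540'.
Captured: group 1 = 'z'.

('z',)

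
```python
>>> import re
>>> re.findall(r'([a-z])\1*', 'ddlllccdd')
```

A backreference is literal: `\1` must see the identical characters the first group matched.
With a single group, `findall` returns only what that group captured — 4 items.

['d', 'l', 'c', 'd']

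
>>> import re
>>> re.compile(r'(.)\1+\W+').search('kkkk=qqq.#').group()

'kkkk='

`\1` has to match the exact text group 1 already captured.
The match spans [0:5] → 'kkkk='.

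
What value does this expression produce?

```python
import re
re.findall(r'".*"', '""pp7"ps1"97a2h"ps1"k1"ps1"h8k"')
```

['""pp7"ps1"97a2h"ps1"k1"ps1"h8k"']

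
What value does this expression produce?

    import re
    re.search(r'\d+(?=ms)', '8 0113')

Because the assertion is zero-width, the text it checks is not consumed and won't appear in the result.
Here the pattern never matches, so the call returns None.

None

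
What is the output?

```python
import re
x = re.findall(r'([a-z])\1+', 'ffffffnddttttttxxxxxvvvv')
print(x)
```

`\1` has to match the exact text group 1 already captured.
With a single group, `findall` returns only what that group captured — 5 items.

['f', 'd', 't', 'x', 'v']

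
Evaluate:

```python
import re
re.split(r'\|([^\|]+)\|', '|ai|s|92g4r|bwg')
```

['', 'ai', 's', '92g4r', 'bwg']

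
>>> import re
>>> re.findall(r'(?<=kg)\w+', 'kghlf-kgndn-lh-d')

The positive lookaround only admits positions where the adjacent text matches; those characters stay outside the span.
Scanning left to right: at [2:5] → 'hlf'; at [8:11] → 'ndn'.
`findall` yields the raw match text (2 of them) because the pattern has no groups.

['hlf', 'ndn']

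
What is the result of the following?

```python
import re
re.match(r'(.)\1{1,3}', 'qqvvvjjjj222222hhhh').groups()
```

('q',)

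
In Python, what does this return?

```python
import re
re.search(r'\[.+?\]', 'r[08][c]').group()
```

The match spans [1:5] → '[08]'.

'[08]'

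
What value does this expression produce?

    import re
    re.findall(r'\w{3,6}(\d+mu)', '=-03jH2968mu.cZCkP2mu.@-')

['68mu', '2mu']

This matches 3 to 6 of a word character; then one or more of a digit, then the literal 'mu' (captured).
Matches: at [2:12] match '03jH2968mu', group 1 = '68mu'; at [13:21] match 'cZCkP2mu', group 1 = '2mu'.
Because there's exactly one group, `findall` drops the full match and keeps group 1 from each hit.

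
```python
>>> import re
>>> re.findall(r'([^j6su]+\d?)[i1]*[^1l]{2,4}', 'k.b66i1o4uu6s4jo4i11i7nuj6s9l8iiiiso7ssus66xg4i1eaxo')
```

['k.b6', '1o4', '4', '11i7n', '9l8iiii', 'xg4i1ea']

The pattern matches one or more of any character except [j6su], then optionally a digit (captured); then zero or more of one of [i1], then 2 to 4 of any character except [1l].
Because there's exactly one group, `findall` drops the full match and keeps group 1 from each hit.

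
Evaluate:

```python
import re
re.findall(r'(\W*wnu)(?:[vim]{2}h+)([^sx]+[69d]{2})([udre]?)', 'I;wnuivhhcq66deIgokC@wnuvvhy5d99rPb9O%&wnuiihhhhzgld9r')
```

Pattern: zero or more of a non-word character, then the literal 'wnu' (captured); then exactly 2 of one of [vim], then one or more of a literal 'h' (non-capturing group); then one or more of any character except [sx], then exactly 2 of one of [69d] (captured); then optionally one of [udre] (captured).
Walking the string: at [1:54] match ';wnuivhhcq66deIgokC@wnuvvhy5d99rPb9O%&wnuiihhhhzgld9r', groups = (';wnu', 'cq66deIgokC@wnuvvhy5d99rPb9O%&wnuiihhhhzgld9', 'r').
`findall` packs the 3 group values into a tuple for every match.

[(';wnu', 'cq66deIgokC@wnuvvhy5d99rPb9O%&wnuiihhhhzgld9', 'r')]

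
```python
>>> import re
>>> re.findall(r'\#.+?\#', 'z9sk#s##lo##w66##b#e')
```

With no groups in the pattern, `findall` gives back each whole match — 4 here.

['#s#', '#lo#', '#w66#', '#b#']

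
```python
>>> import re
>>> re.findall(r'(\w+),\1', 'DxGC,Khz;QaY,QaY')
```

['QaY']

A backreference is literal: `\1` must see the identical characters the first group matched.
`findall` collects group 1 from the one match (1 total).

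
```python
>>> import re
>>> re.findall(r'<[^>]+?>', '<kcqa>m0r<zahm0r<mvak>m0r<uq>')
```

Walking the string: at [0:6] → '<kcqa>'; at [9:22] → '<zahm0r<mvak>'; at [25:29] → '<uq>'.
With no groups in the pattern, `findall` gives back each whole match — 3 here.

['<kcqa>', '<zahm0r<mvak>', '<uq>']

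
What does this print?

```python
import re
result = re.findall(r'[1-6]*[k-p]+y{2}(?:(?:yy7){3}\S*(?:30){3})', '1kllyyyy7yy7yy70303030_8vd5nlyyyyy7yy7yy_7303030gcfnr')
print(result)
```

['1kllyyyy7yy7yy70303030_8vd5nlyyyyy7yy7yy_7303030']

This matches zero or more of a character in [1-6], then one or more of a character in [k-p], then exactly 2 of a literal 'y'; then the literal 'yy7' repeated 3 times, then zero or more of a non-whitespace character, then the literal '30' repeated 3 times (non-capturing group).
Matches: at [0:48] → '1kllyyyy7yy7yy70303030_8vd5nlyyyyy7yy7yy_7303030'.
Since nothing is captured, `findall` lists the 1 matched substring directly.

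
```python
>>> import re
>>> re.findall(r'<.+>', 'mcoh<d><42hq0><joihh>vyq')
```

['<d><42hq0><joihh>']

Since nothing is captured, `findall` lists the 1 matched substring directly.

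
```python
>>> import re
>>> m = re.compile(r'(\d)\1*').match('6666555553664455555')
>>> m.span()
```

(0, 4)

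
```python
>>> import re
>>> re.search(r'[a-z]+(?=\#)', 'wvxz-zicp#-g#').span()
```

The positive lookaround only admits positions where the adjacent text matches; those characters stay outside the span.
The match spans [5:9] → 'zicp'.

(5, 9)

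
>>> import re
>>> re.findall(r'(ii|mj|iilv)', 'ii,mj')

With a single group, `findall` returns only what that group captured — 2 items.

['ii', 'mj']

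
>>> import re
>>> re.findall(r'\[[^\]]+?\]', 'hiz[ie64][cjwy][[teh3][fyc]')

['[ie64]', '[cjwy]', '[[teh3]', '[fyc]']

Scanning left to right: at [3:9] → '[ie64]'; at [9:15] → '[cjwy]'; at [15:22] → '[[teh3]'; at [22:27] → '[fyc]'.
Since nothing is captured, `findall` lists the 4 matched substrings directly.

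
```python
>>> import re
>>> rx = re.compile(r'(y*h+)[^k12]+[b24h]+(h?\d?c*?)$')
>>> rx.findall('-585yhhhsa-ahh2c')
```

The pattern matches zero or more of the literal 'y', then one or more of a literal 'h' (captured); then one or more of any character except [k12], then one or more of one of [b24h]; then optionally a literal 'h', then optionally a digit, then zero or more of a literal 'c' (lazy) (captured); then anchored at the end.
Walking the string: at [4:16] match 'yhhhsa-ahh2c', groups = ('yhhh', 'c').
With 2 capturing groups, `findall` returns a 2-tuple per match.

[('yhhh', 'c')]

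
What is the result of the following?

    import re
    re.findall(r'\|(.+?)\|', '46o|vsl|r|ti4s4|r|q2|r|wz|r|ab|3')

['vsl', 'ti4s4', 'q2', 'wz', 'ab']

The `?` after the quantifier makes it lazy — it takes as little as possible before letting the rest of the pattern try.
Scanning left to right: at [3:8] match '|vsl|', group 1 = 'vsl'; at [9:16] match '|ti4s4|', group 1 = 'ti4s4'; at [17:21] match '|q2|', group 1 = 'q2'; at [22:26] match '|wz|', group 1 = 'wz'; at [27:31] match '|ab|', group 1 = 'ab'.
Because there's exactly one group, `findall` drops the full match and keeps group 1 from each hit.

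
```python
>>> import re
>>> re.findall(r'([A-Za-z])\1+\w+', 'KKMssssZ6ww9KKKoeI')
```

['K']

A backreference is literal: `\1` must see the identical characters the first group matched.
One capturing group, so `findall` returns just the captured substring from the one match — 1 in all.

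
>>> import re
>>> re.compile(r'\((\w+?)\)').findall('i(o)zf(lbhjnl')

Matches: at [1:4] match '(o)', group 1 = 'o'.
Because there's exactly one group, `findall` drops the full match and keeps group 1 from the one hit.

['o']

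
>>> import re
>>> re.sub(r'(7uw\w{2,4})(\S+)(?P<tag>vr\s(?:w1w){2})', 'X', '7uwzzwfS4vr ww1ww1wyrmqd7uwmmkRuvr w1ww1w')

'7uwzzwfS4vr ww1ww1wyrmqdX'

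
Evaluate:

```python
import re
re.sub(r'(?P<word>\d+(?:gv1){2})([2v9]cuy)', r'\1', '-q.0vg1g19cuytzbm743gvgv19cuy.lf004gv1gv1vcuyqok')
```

This matches one or more of a digit, then the literal 'gv1' repeated 2 times (captured as 'word'); then one of [2v9], then the literal 'cuy' (captured).
Matches: at [32:45] → '004gv1gv1vcuy'.
Each match is replaced using the text its own group 1 captured.

'-q.0vg1g19cuytzbm743gvgv19cuy.lf004gv1gv1qok'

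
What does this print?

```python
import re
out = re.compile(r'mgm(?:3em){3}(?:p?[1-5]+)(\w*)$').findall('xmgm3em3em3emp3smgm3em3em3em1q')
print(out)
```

The pattern matches the literal 'mgm', then the literal '3em' repeated 3 times; then optionally a literal 'p', then one or more of a character in [1-5] (non-capturing group); then zero or more of a word character (captured); then anchored at the end.
Scanning left to right: at [1:30] match 'mgm3em3em3emp3smgm3em3em3em1q', group 1 = 'smgm3em3em3em1q'.
One capturing group, so `findall` returns just the captured substring from the one match — 1 in all.

['smgm3em3em3em1q']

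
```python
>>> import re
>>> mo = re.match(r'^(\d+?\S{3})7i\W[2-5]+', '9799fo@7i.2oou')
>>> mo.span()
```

The pattern matches anchored at the start of the string; then one or more of a digit (lazy), then exactly 3 of a non-whitespace character (captured); then the literal '7i', then a non-word character, then one or more of a character in [2-5].
`re.match` only tries the pattern at the start of the string.
The match spans [0:11] → '9799fo@7i.2'.
Captured: group 1 = '9799fo@'.

(0, 11)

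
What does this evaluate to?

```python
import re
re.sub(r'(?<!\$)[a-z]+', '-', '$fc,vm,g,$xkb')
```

A negative assertion filters positions out without eating any characters.
Matches: at [2:3] → 'c'; at [4:6] → 'vm'; at [7:8] → 'g'; at [11:13] → 'kb'.
`sub` substitutes '-' at each match site.

'$f-,-,-,$x-'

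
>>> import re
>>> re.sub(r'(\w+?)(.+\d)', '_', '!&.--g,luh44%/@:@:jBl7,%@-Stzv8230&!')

'!&.--_&!'

Each match is replaced by '_'.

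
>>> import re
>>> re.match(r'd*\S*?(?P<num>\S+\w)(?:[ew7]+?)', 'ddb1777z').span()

(0, 7)

This matches zero or more of a literal 'd', then zero or more of a non-whitespace character (lazy); then one or more of a non-whitespace character, then a word character (captured as 'num'); then one or more of one of [ew7] (lazy) (non-capturing group).
With `match`, the pattern is implicitly anchored at the beginning.
The match spans [0:7] → 'ddb1777'.
Captured: group 1 = 'b177'.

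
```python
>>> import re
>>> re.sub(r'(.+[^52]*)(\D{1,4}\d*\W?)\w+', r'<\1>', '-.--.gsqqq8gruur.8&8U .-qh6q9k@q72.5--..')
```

'<-.--.gsqqq8gruur.8&8U .-qh6q9k@q72>--..'

This matches one or more of any character, then zero or more of any character except [52] (captured); then 1 to 4 of a non-digit, then zero or more of a digit, then optionally a non-word character (captured); then one or more of a word character.
Each match is replaced using the text its own group 1 captured.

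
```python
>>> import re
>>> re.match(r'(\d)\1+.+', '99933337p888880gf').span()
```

After group 1 captures some text, `\1` only succeeds where that same text appears again.
`re.match` won't scan ahead — the pattern has to work from the very first character.
The match spans [0:17] → '99933337p888880gf'.
Captured: group 1 = '9'.

(0, 17)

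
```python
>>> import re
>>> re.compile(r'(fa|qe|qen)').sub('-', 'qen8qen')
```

'-n8-n'

Alternation tries branches left to right and keeps the first one that lets the overall match succeed at that position.
Matches: at [0:2] → 'qe'; at [4:6] → 'qe'.
Each match is replaced by '-'.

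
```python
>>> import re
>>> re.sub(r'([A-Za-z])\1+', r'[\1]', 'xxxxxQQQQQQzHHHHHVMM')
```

'[x][Q]z[H]V[M]'

A backreference is literal: `\1` must see the identical characters the first group matched.
Matches: at [0:5] → 'xxxxx'; at [5:11] → 'QQQQQQ'; at [12:17] → 'HHHHH'; at [18:20] → 'MM'.
Each match is replaced using the text its own group 1 captured.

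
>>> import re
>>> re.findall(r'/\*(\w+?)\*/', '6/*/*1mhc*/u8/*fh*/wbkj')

Scanning left to right: at [3:11] match '/*1mhc*/', group 1 = '1mhc'; at [13:19] match '/*fh*/', group 1 = 'fh'.
`findall` collects group 1 from each match (2 total).

['1mhc', 'fh']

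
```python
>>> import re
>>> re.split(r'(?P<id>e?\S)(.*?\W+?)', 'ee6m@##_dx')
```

Because the quantifier is non-greedy, it stops expanding at the earliest point where the rest of the pattern can succeed.
Because the pattern has a capturing group, `split` also inserts each captured text between the pieces.

['', 'ee', '6m@', '', '#', '#', '_dx']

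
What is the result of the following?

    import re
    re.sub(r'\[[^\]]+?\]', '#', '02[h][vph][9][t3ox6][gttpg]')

'02#####'

Matches: at [2:5] → '[h]'; at [5:10] → '[vph]'; at [10:13] → '[9]'; at [13:20] → '[t3ox6]'; at [20:27] → '[gttpg]'.
Every occurrence is swapped for '#'.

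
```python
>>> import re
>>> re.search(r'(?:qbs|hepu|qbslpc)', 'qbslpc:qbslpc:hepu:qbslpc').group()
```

Alternation tries branches left to right and keeps the first one that lets the overall match succeed at that position.
Unlike `match`, `search` isn't anchored — it looks for the pattern anywhere in the string.
The match spans [0:3] → 'qbs'.

'qbs'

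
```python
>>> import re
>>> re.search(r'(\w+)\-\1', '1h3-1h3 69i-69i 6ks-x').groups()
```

The match spans [0:7] → '1h3-1h3'.
Captured: group 1 = '1h3'.

('1h3',)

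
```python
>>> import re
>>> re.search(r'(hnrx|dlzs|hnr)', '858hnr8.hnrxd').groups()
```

('hnr',)

`search` walks the string left to right and returns the first match it finds.
The match spans [3:6] → 'hnr'.
Captured: group 1 = 'hnr'.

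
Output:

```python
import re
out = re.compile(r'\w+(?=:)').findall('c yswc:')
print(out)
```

['yswc']

The positive lookaround only admits positions where the adjacent text matches; those characters stay outside the span.
Scanning left to right: at [2:6] → 'yswc'.
`findall` yields the raw match text (1 of them) because the pattern has no groups.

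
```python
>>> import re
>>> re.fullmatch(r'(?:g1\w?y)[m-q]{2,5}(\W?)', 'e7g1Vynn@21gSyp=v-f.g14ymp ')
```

None

This matches the literal 'g1', then optionally a word character, then the literal 'y' (non-capturing group); then 2 to 5 of a character in [m-q]; then optionally a non-word character (captured).
`re.fullmatch` requires the pattern to consume the entire string.
Here there's no way to consume every character, so the call returns None.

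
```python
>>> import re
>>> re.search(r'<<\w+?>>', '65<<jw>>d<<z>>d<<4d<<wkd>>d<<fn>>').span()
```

`re.search` tries every starting position until one works.
The match spans [2:8] → '<<jw>>'.

(2, 8)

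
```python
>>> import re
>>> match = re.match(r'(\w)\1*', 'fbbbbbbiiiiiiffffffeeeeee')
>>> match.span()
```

A backreference is literal: `\1` must see the identical characters the first group matched.
With `match`, the pattern is implicitly anchored at the beginning.
The match spans [0:1] → 'f'.
Captured: group 1 = 'f'.

(0, 1)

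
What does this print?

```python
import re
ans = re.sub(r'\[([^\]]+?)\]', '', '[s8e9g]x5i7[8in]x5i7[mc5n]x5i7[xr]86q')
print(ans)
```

x5i7x5i7x5i786q

Matches: at [0:7] → '[s8e9g]'; at [11:16] → '[8in]'; at [20:26] → '[mc5n]'; at [30:34] → '[xr]'.
`sub` substitutes '' at each match site.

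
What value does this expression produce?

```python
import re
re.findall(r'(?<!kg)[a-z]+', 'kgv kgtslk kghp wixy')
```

`(?!…)`/`(?<!…)` only lets a position through if the neighbouring text does NOT match; no characters are consumed.
No capturing groups, so `findall` returns the 4 full match strings.

['kgv', 'kgtslk', 'kghp', 'wixy']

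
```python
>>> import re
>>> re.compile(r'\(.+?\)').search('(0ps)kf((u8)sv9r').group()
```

The `?` after the quantifier makes it lazy — it takes as little as possible before letting the rest of the pattern try.
The match spans [0:5] → '(0ps)'.

'(0ps)'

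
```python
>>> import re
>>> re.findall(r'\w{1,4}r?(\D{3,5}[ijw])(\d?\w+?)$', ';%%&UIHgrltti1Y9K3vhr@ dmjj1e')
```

[('@ dmjj', '1e')]

The pattern matches 1 to 4 of a word character, then optionally a literal 'r'; then 3 to 5 of a non-digit, then one of [ijw] (captured); then optionally a digit, then one or more of a word character (lazy) (captured); then anchored at the end.
Scanning left to right: at [16:29] match 'K3vhr@ dmjj1e', groups = ('@ dmjj', '1e').
`findall` packs the 2 group values into a tuple for every match.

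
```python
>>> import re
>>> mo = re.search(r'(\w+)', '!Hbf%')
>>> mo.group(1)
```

'Hbf'

The pattern matches one or more of a word character (captured).
Unlike `match`, `search` isn't anchored — it looks for the pattern anywhere in the string.
The match spans [1:4] → 'Hbf'.
Captured: group 1 = 'Hbf'.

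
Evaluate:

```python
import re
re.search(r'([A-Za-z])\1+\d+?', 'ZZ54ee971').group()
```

`\1` has to match the exact text group 1 already captured.
The match spans [0:3] → 'ZZ5'.

'ZZ5'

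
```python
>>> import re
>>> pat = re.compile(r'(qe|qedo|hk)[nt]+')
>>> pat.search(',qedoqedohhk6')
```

None

Here nothing in the string fits, so the call returns None.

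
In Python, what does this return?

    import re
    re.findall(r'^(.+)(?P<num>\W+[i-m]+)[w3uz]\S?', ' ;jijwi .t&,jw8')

[(' ;jijwi .t&', ',j')]

The pattern matches anchored at the start of the string; then one or more of any character (captured); then one or more of a non-word character, then one or more of a character in [i-m] (captured as 'num'); then one of [w3uz], then optionally a non-whitespace character.
Scanning left to right: at [0:15] match ' ;jijwi .t&,jw8', groups = (' ;jijwi .t&', ',j').
2 groups means the one result is a tuple of 2 captured strings — 1 here.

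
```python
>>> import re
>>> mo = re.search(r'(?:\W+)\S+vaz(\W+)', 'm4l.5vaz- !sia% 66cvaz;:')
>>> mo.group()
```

'.5vaz- !'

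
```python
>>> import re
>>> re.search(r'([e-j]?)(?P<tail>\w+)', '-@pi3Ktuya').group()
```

'pi3Ktuya'

This matches optionally a character in [e-j] (captured); then one or more of a word character (captured as 'tail').
`re.search` scans for the first position where the pattern succeeds.
The match spans [2:10] → 'pi3Ktuya'.
Captured: group 1 = '', group 2 = 'pi3Ktuya'.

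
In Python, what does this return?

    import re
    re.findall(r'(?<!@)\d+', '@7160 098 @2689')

['160', '098', '689']

The negative lookaround is zero-width — it rules out positions where the adjacent text would match, without consuming anything.
Scanning left to right: at [2:5] → '160'; at [6:9] → '098'; at [12:15] → '689'.
Since nothing is captured, `findall` lists the 3 matched substrings directly.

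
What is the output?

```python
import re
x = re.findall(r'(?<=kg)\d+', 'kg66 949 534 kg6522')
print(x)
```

['66', '6522']

The positive lookaround only admits positions where the adjacent text matches; those characters stay outside the span.
Scanning left to right: at [2:4] → '66'; at [15:19] → '6522'.
`findall` yields the raw match text (2 of them) because the pattern has no groups.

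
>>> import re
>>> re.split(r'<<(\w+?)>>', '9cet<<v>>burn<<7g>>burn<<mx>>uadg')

Matches to split on: at [4:9] → '<<v>>'; at [13:19] → '<<7g>>'; at [23:29] → '<<mx>>'.
Because the pattern has a capturing group, `split` also inserts each captured text between the pieces.

['9cet', 'v', 'burn', '7g', 'burn', 'mx', 'uadg']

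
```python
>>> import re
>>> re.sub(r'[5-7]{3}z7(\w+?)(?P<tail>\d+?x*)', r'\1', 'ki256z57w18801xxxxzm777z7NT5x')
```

'ki256z57w18801xxxxzmNT'

Each match is replaced using the text its own group 1 captured.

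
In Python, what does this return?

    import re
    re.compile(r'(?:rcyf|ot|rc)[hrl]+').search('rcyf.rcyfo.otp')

None

Here the pattern never matches, so the call returns None.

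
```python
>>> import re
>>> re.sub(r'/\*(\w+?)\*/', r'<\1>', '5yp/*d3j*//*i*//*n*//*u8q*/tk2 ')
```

Each match is replaced using the text its own group 1 captured.

'5yp<d3j><i><n><u8q>tk2 '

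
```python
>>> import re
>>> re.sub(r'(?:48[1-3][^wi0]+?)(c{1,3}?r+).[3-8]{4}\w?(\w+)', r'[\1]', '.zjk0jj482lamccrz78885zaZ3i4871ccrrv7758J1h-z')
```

'.zjk0jj[ccr]-z'

Pattern: the literal '48', then a character in [1-3], then one or more of any character except [wi0] (lazy) (non-capturing group); then 1 to 3 of the literal 'c' (lazy), then one or more of a literal 'r' (captured); then any character, then exactly 4 of a character in [3-8], then optionally a word character; then one or more of a word character (captured).
The replacement refers to a captured group, so each match is rewritten using its own captured text.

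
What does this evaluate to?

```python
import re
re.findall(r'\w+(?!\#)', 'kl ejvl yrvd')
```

A negative assertion filters positions out without eating any characters.
Scanning left to right: at [0:2] → 'kl'; at [3:7] → 'ejvl'; at [8:12] → 'yrvd'.
`findall` yields the raw match text (3 of them) because the pattern has no groups.

['kl', 'ejvl', 'yrvd']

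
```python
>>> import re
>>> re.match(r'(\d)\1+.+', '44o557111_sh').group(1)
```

'4'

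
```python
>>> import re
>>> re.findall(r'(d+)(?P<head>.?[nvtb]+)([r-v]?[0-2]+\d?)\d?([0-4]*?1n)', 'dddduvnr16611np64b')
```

[('dddd', 'uvn', 'r16', '11n')]

Pattern: one or more of a literal 'd' (captured); then optionally any character, then one or more of one of [nvtb] (captured as 'head'); then optionally a character in [r-v], then one or more of a character in [0-2], then optionally a digit (captured); then optionally a digit; then zero or more of a character in [0-4] (lazy), then the literal '1n' (captured).
Multiple groups make `findall` return tuples — one 4-tuple for the one match.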